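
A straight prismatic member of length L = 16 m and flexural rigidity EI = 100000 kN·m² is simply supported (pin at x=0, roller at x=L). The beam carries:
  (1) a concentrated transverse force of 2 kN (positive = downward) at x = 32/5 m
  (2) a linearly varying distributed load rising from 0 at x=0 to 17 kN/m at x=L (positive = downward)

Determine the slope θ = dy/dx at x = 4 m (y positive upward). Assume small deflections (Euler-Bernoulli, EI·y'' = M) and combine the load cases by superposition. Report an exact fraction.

Load 1 — point force P=2 kN at a=32/5 m (b=L-a=48/5):
  θ_1 = -Pb(L²-b²-3x²)/(6LEI)  [x≤a] = -2·(48/5)·(16²-(48/5)²-3·4²)/(6·16·100000) = -181/781250 rad
Load 2 — triangular load w₀=17 kN/m (0→w₀ over full span):
  θ_2 = -w₀(7L⁴-30L²x²+15x⁴)/(360LEI) = -17·(7·16⁴-30·16²·4²+15·4⁴)/(360·16·100000) = -22559/2250000 rad
Superposition: θ = Σ θ_i = -577007/56250000 rad ≈ -0.010258 rad

θ(4) = -577007/56250000 rad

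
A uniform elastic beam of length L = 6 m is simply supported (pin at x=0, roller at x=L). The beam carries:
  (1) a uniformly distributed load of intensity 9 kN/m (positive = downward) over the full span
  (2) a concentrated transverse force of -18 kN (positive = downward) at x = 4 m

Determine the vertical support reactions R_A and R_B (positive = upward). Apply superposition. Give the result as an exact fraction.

R_A = 21 kN, R_B = 15 kN

Load 1 — uniform load w=9 kN/m over full span:
  R_A = wL/2 = 9·6/2 = 27 kN
  R_B = wL/2 = 9·6/2 = 27 kN
Load 2 — point force P=-18 kN at a=4 m (b=L-a=2):
  R_A = Pb/L = (-18)·2/6 = -6 kN
  R_B = Pa/L = (-18)·4/6 = -12 kN
Superposition: R_A = 21 kN, R_B = 15 kN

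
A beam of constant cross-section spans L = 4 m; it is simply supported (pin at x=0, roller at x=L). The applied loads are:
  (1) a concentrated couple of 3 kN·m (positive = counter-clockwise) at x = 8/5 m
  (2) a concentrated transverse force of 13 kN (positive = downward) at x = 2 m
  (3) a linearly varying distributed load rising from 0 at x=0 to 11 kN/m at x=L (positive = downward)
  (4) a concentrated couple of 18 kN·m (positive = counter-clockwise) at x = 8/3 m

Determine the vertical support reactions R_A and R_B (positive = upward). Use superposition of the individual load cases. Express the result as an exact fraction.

Load 1 — applied couple M₀=3 kN·m at a=8/5 m (b=L-a=12/5):
  R_A = M₀/L = 3/4 kN
  R_B = -M₀/L = -3/4 kN
Load 2 — point force P=13 kN at a=2 m (b=L-a=2):
  R_A = Pb/L = 13·2/4 = 13/2 kN
  R_B = Pa/L = 13·2/4 = 13/2 kN
Load 3 — triangular load w₀=11 kN/m (0→w₀ over full span):
  R_A = w₀L/6 = 11·4/6 = 22/3 kN
  R_B = w₀L/3 = 11·4/3 = 44/3 kN
Load 4 — applied couple M₀=18 kN·m at a=8/3 m (b=L-a=4/3):
  R_A = M₀/L = 18/4 = 9/2 kN
  R_B = -M₀/L = -18/4 = -9/2 kN
Superposition: R_A = 229/12 kN, R_B = 191/12 kN

R_A = 229/12 kN, R_B = 191/12 kN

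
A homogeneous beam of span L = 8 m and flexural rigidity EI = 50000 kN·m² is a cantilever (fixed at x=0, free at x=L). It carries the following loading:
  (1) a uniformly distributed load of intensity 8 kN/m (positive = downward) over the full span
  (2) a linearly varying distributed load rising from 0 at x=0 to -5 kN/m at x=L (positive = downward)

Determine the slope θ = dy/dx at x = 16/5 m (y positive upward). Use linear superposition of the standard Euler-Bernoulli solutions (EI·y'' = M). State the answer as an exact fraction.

θ(16/5) = -1376/234375 rad

Load 1 — uniform load w=8 kN/m over full span:
  θ_1 = -wx(x²-3Lx+3L²)/(6EI) = -8·(16/5)·((16/5)²-3·8·(16/5)+3·8²)/(6·50000) = -12544/1171875 rad
Load 2 — triangular load w₀=-5 kN/m (0→w₀ over full span):
  θ_2 = (w₀Lx²/4-w₀L²x/3-w₀x⁴/(24L))/EI = ((-5)·8·(16/5)²/4-(-5)·8²·(16/5)/3-(-5)·(16/5)⁴/(24·8))/50000 = 1888/390625 rad
Superposition: θ = Σ θ_i = -1376/234375 rad ≈ -0.005871 rad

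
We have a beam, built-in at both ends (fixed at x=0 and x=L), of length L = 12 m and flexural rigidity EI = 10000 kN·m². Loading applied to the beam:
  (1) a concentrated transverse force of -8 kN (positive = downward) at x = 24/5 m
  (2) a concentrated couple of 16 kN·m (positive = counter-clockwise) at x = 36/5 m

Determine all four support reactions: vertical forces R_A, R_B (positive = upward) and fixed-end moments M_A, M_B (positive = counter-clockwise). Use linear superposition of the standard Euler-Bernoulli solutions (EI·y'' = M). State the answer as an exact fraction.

R_A = -408/125 kN, M_A = -1088/125 kN·m, R_B = -592/125 kN, M_B = 1392/125 kN·m

Load 1 — point force P=-8 kN at a=24/5 m (b=L-a=36/5):
  R_A = Pb²(3a+b)/L³ = (-8)·(36/5)²·(3·(24/5)+(36/5))/12³ = -648/125 kN
  M_A = Pab²/L² = (-8)·(24/5)·(36/5)²/12² = -1728/125 kN·m
  R_B = Pa²(a+3b)/L³ = (-8)·(24/5)²·((24/5)+3·(36/5))/12³ = -352/125 kN
  M_B = -Pa²b/L² = -(-8)·(24/5)²·(36/5)/12² = 1152/125 kN·m
Load 2 — applied couple M₀=16 kN·m at a=36/5 m (b=L-a=24/5):
  R_A = 6M₀ab/L³ = 6·16·(36/5)·(24/5)/12³ = 48/25 kN
  M_A = M₀b(2a-b)/L² = 16·(24/5)·(2·(36/5)-(24/5))/12² = 128/25 kN·m
  R_B = -6M₀ab/L³ = -6·16·(36/5)·(24/5)/12³ = -48/25 kN
  M_B = M₀a(2b-a)/L² = 16·(36/5)·(2·(24/5)-(36/5))/12² = 48/25 kN·m
Superposition: R_A = -408/125 kN, M_A = -1088/125 kN·m, R_B = -592/125 kN, M_B = 1392/125 kN·m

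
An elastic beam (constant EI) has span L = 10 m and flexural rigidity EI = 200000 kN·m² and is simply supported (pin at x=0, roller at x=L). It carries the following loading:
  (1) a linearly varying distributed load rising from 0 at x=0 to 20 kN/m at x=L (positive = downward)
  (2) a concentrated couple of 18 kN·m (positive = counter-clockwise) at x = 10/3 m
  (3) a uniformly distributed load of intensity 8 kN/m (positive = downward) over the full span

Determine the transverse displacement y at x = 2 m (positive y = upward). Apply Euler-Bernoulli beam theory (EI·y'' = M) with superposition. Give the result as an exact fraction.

Load 1 — triangular load w₀=20 kN/m (0→w₀ over full span):
  y_1 = -w₀x(7L⁴-10L²x²+3x⁴)/(360LEI) = -20·2·(7·10⁴-10·10²·2²+3·2⁴)/(360·10·200000) = -172/46875 m
Load 2 — applied couple M₀=18 kN·m at a=10/3 m (b=L-a=20/3):
  y_2 = (M₀x³/(6L)+C₁x)/EI  [x≤a] with C₁=M₀(3b²-L²)/(6L)=10 = (18·2³/(6·10)+10·2)/200000 = 7/62500 m
Load 3 — uniform load w=8 kN/m over full span:
  y_3 = -wx(L³-2Lx²+x³)/(24EI) = -8·2·(10³-2·10·2²+2³)/(24·200000) = -29/9375 m
Superposition: y = Σ y_i = -1247/187500 m ≈ -0.006651 m

y(2) = -1247/187500 m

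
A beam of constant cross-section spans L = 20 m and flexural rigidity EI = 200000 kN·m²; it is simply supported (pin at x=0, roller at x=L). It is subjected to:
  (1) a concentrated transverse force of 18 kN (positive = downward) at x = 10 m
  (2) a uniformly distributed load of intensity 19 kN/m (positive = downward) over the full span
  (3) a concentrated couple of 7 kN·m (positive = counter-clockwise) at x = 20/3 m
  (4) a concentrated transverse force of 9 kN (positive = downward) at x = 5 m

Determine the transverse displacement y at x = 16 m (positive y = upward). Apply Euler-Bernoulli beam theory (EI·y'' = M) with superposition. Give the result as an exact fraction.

y(16) = -2312401/18000000 m

Load 1 — point force P=18 kN at a=10 m (b=L-a=10):
  y_1 = -Pa(L-x)(2Lx-a²-x²)/(6LEI)  [x>a] = -18·10·(20-16)·(2·20·16-10²-16²)/(6·20·200000) = -213/25000 m
Load 2 — uniform load w=19 kN/m over full span:
  y_2 = -wx(L³-2Lx²+x³)/(24EI) = -19·16·(20³-2·20·16²+16³)/(24·200000) = -1102/9375 m
Load 3 — applied couple M₀=7 kN·m at a=20/3 m (b=L-a=40/3):
  y_3 = (M₀x³/(6L)-M₀(x-a)²/2+C₁x)/EI  [x>a] with C₁=M₀(3b²-L²)/(6L)=70/9 = (7·16³/(6·20)-7·(16-(20/3))²/2+(70/9)·16)/200000 = 329/1125000 m
Load 4 — point force P=9 kN at a=5 m (b=L-a=15):
  y_4 = -Pa(L-x)(2Lx-a²-x²)/(6LEI)  [x>a] = -9·5·(20-16)·(2·20·16-5²-16²)/(6·20·200000) = -1077/400000 m
Superposition: y = Σ y_i = -2312401/18000000 m ≈ -0.128467 m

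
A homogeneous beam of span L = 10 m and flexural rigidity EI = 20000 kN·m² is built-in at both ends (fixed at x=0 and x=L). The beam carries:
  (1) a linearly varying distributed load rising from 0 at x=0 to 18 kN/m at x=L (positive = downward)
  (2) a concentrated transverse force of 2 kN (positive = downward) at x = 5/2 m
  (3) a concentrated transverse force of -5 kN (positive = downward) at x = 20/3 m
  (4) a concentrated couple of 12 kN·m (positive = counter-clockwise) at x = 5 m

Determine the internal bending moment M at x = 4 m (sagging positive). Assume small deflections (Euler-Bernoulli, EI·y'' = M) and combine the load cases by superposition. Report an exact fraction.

M(4) = 14021/432 kN·m

Load 1 — triangular load w₀=18 kN/m (0→w₀ over full span):
  M_1 = 3w₀Lx/20 - w₀L²/30 - w₀x³/(6L) = 3·18·10·4/20 - 18·10²/30 - 18·4³/(6·10) = 144/5 kN·m
Load 2 — point force P=2 kN at a=5/2 m (b=L-a=15/2):
  M_2 = Pa²(a+3b)(L-x)/L³ - Pa²b/L²  [x>a] = 2·(5/2)²·((5/2)+3·(15/2))·(10-4)/10³ - 2·(5/2)²·(15/2)/10² = 15/16 kN·m
Load 3 — point force P=-5 kN at a=20/3 m (b=L-a=10/3):
  M_3 = Pb²(3a+b)x/L³ - Pab²/L²  [x≤a] = (-5)·(10/3)²·(3·(20/3)+(10/3))·4/10³ - (-5)·(20/3)·(10/3)²/10² = -40/27 kN·m
Load 4 — applied couple M₀=12 kN·m at a=5 m (b=L-a=5):
  M_4 = R_Ax - M_A  [x≤a] with R_A=9/5, M_A=3 = (9/5)·4 - 3 = 21/5 kN·m
Superposition: M = Σ M_i = 14021/432 kN·m ≈ 32.456019 kN·m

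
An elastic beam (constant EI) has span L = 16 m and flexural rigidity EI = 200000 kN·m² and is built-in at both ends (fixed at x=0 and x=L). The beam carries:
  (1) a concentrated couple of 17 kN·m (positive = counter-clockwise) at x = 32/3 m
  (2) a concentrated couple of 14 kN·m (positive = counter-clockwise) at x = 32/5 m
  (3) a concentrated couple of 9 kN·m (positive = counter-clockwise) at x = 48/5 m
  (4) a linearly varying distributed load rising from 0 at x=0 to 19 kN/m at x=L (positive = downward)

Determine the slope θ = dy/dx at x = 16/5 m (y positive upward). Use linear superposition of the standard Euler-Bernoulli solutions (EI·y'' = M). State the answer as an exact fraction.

θ(16/5) = -35791/23437500 rad

Load 1 — applied couple M₀=17 kN·m at a=32/3 m (b=L-a=16/3):
  θ_1 = (R_Ax²/2 - M_Ax)/EI  [x≤a] with R_A=17/12, M_A=17/3 = ((17/12)·(16/5)²/2 - (17/3)·(16/5))/200000 = -17/312500 rad
Load 2 — applied couple M₀=14 kN·m at a=32/5 m (b=L-a=48/5):
  θ_2 = (R_Ax²/2 - M_Ax)/EI  [x≤a] with R_A=63/50, M_A=42/25 = ((63/50)·(16/5)²/2 - (42/25)·(16/5))/200000 = 21/3906250 rad
Load 3 — applied couple M₀=9 kN·m at a=48/5 m (b=L-a=32/5):
  θ_3 = (R_Ax²/2 - M_Ax)/EI  [x≤a] with R_A=81/100, M_A=72/25 = ((81/100)·(16/5)²/2 - (72/25)·(16/5))/200000 = -99/3906250 rad
Load 4 — triangular load w₀=19 kN/m (0→w₀ over full span):
  θ_4 = -w₀(2x(L-x)(L-2x)(x+2L)+x²(L-x)²)/(120LEI) = -19·(2·(16/5)·(16-(16/5))·(16-2·(16/5))·((16/5)+2·16)+(16/5)²·(16-(16/5))²)/(120·16·200000) = -8512/5859375 rad
Superposition: θ = Σ θ_i = -35791/23437500 rad ≈ -0.001527 rad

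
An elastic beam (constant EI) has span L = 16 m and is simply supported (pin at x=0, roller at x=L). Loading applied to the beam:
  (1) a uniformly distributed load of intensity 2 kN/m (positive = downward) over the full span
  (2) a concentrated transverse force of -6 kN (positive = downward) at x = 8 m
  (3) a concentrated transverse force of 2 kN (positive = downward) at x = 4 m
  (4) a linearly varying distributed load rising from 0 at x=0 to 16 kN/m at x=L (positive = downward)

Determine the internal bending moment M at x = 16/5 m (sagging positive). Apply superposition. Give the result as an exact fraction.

M(16/5) = 20904/125 kN·m

Load 1 — uniform load w=2 kN/m over full span:
  M_1 = wx(L-x)/2 = 2·(16/5)·(16-(16/5))/2 = 1024/25 kN·m
Load 2 — point force P=-6 kN at a=8 m (b=L-a=8):
  M_2 = Pbx/L  [x≤a] = (-6)·8·(16/5)/16 = -48/5 kN·m
Load 3 — point force P=2 kN at a=4 m (b=L-a=12):
  M_3 = Pbx/L  [x≤a] = 2·12·(16/5)/16 = 24/5 kN·m
Load 4 — triangular load w₀=16 kN/m (0→w₀ over full span):
  M_4 = w₀Lx/6 - w₀x³/(6L) = 16·16·(16/5)/6 - 16·(16/5)³/(6·16) = 16384/125 kN·m
Superposition: M = Σ M_i = 20904/125 kN·m ≈ 167.232000 kN·m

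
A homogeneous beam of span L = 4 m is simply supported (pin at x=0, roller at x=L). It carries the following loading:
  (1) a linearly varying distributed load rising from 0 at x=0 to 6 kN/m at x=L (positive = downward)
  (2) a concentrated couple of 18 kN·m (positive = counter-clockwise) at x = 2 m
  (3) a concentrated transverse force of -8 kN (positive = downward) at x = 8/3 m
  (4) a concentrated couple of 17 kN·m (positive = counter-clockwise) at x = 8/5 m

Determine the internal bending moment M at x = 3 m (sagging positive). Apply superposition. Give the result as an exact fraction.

M(3) = -53/6 kN·m

Load 1 — triangular load w₀=6 kN/m (0→w₀ over full span):
  M_1 = w₀Lx/6 - w₀x³/(6L) = 6·4·3/6 - 6·3³/(6·4) = 21/4 kN·m
Load 2 — applied couple M₀=18 kN·m at a=2 m (b=L-a=2):
  M_2 = M₀x/L - M₀  [x>a] = 18·3/4 - 18 = -9/2 kN·m
Load 3 — point force P=-8 kN at a=8/3 m (b=L-a=4/3):
  M_3 = Pa(L-x)/L  [x>a] = (-8)·(8/3)·(4-3)/4 = -16/3 kN·m
Load 4 — applied couple M₀=17 kN·m at a=8/5 m (b=L-a=12/5):
  M_4 = M₀x/L - M₀  [x>a] = 17·3/4 - 17 = -17/4 kN·m
Superposition: M = Σ M_i = -53/6 kN·m ≈ -8.833333 kN·m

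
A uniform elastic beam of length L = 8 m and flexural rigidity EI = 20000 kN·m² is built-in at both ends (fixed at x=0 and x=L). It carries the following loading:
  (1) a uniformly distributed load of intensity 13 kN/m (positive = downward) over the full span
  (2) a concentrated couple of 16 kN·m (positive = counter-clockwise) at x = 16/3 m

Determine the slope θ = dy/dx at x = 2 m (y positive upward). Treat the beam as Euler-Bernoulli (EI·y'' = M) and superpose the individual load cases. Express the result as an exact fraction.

Load 1 — uniform load w=13 kN/m over full span:
  θ_1 = -wx(L-x)(L-2x)/(12EI) = -13·2·(8-2)·(8-2·2)/(12·20000) = -13/5000 rad
Load 2 — applied couple M₀=16 kN·m at a=16/3 m (b=L-a=8/3):
  θ_2 = (R_Ax²/2 - M_Ax)/EI  [x≤a] with R_A=8/3, M_A=16/3 = ((8/3)·2²/2 - (16/3)·2)/20000 = -1/3750 rad
Superposition: θ = Σ θ_i = -43/15000 rad ≈ -0.002867 rad

θ(2) = -43/15000 rad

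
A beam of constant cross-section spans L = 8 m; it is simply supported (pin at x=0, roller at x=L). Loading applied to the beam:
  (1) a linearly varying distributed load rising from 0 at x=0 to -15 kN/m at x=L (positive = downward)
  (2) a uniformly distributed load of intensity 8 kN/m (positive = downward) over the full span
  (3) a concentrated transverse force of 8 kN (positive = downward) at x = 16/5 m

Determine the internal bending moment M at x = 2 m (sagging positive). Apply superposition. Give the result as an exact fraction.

M(2) = 201/10 kN·m

Load 1 — triangular load w₀=-15 kN/m (0→w₀ over full span):
  M_1 = w₀Lx/6 - w₀x³/(6L) = (-15)·8·2/6 - (-15)·2³/(6·8) = -75/2 kN·m
Load 2 — uniform load w=8 kN/m over full span:
  M_2 = wx(L-x)/2 = 8·2·(8-2)/2 = 48 kN·m
Load 3 — point force P=8 kN at a=16/5 m (b=L-a=24/5):
  M_3 = Pbx/L  [x≤a] = 8·(24/5)·2/8 = 48/5 kN·m
Superposition: M = Σ M_i = 201/10 kN·m ≈ 20.100000 kN·m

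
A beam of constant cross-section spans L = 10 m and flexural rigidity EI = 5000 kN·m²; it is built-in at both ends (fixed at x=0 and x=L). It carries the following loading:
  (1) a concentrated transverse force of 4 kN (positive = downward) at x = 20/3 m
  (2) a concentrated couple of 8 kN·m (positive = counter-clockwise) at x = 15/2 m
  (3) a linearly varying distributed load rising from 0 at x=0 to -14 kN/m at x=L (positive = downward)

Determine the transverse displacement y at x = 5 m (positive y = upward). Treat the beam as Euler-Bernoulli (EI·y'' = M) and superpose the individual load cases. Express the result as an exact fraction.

y(5) = 4001/129600 m

Load 1 — point force P=4 kN at a=20/3 m (b=L-a=10/3):
  y_1 = -Pb²x²(3aL-(3a+b)x)/(6L³EI)  [x≤a] = -4·(10/3)²·5²·(3·(20/3)·10-(3·(20/3)+(10/3))·5)/(6·10³·5000) = -1/324 m
Load 2 — applied couple M₀=8 kN·m at a=15/2 m (b=L-a=5/2):
  y_2 = (R_Ax³/6 - M_Ax²/2)/EI  [x≤a] with R_A=9/10, M_A=5/2 = ((9/10)·5³/6 - (5/2)·5²/2)/5000 = -1/400 m
Load 3 — triangular load w₀=-14 kN/m (0→w₀ over full span):
  y_3 = -w₀x²(L-x)²(x+2L)/(120LEI) = -(-14)·5²·(10-5)²·(5+2·10)/(120·10·5000) = 7/192 m
Superposition: y = Σ y_i = 4001/129600 m ≈ 0.030872 m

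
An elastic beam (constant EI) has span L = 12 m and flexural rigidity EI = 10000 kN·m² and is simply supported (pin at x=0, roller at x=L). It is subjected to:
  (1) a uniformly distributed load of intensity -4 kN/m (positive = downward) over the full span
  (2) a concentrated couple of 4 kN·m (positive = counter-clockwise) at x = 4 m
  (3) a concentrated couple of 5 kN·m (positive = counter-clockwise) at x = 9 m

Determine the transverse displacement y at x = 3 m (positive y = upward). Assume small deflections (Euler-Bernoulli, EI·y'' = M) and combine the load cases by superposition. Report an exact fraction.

y(3) = 1513/20000 m

Load 1 — uniform load w=-4 kN/m over full span:
  y_1 = -wx(L³-2Lx²+x³)/(24EI) = -(-4)·3·(12³-2·12·3²+3³)/(24·10000) = 1539/20000 m
Load 2 — applied couple M₀=4 kN·m at a=4 m (b=L-a=8):
  y_2 = (M₀x³/(6L)+C₁x)/EI  [x≤a] with C₁=M₀(3b²-L²)/(6L)=8/3 = (4·3³/(6·12)+(8/3)·3)/10000 = 19/20000 m
Load 3 — applied couple M₀=5 kN·m at a=9 m (b=L-a=3):
  y_3 = (M₀x³/(6L)+C₁x)/EI  [x≤a] with C₁=M₀(3b²-L²)/(6L)=-65/8 = (5·3³/(6·12)+(-65/8)·3)/10000 = -9/4000 m
Superposition: y = Σ y_i = 1513/20000 m ≈ 0.075650 m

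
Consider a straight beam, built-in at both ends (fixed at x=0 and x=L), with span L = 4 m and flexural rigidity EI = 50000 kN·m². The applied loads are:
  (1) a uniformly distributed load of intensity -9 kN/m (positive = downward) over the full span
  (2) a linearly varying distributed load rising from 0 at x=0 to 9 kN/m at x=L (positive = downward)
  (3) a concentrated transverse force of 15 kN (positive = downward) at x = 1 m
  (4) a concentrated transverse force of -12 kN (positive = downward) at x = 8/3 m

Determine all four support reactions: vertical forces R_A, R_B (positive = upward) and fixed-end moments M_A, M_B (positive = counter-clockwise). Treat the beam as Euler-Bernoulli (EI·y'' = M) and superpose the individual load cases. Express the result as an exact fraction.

Load 1 — uniform load w=-9 kN/m over full span:
  R_A = wL/2 = (-9)·4/2 = -18 kN
  M_A = wL²/12 = (-9)·4²/12 = -12 kN·m
  R_B = wL/2 = (-9)·4/2 = -18 kN
  M_B = -wL²/12 = -(-9)·4²/12 = 12 kN·m
Load 2 — triangular load w₀=9 kN/m (0→w₀ over full span):
  R_A = 3w₀L/20 = 3·9·4/20 = 27/5 kN
  M_A = w₀L²/30 = 9·4²/30 = 24/5 kN·m
  R_B = 7w₀L/20 = 7·9·4/20 = 63/5 kN
  M_B = -w₀L²/20 = -9·4²/20 = -36/5 kN·m
Load 3 — point force P=15 kN at a=1 m (b=L-a=3):
  R_A = Pb²(3a+b)/L³ = 15·3²·(3·1+3)/4³ = 405/32 kN
  M_A = Pab²/L² = 15·1·3²/4² = 135/16 kN·m
  R_B = Pa²(a+3b)/L³ = 15·1²·(1+3·3)/4³ = 75/32 kN
  M_B = -Pa²b/L² = -15·1²·3/4² = -45/16 kN·m
Load 4 — point force P=-12 kN at a=8/3 m (b=L-a=4/3):
  R_A = Pb²(3a+b)/L³ = (-12)·(4/3)²·(3·(8/3)+(4/3))/4³ = -28/9 kN
  M_A = Pab²/L² = (-12)·(8/3)·(4/3)²/4² = -32/9 kN·m
  R_B = Pa²(a+3b)/L³ = (-12)·(8/3)²·((8/3)+3·(4/3))/4³ = -80/9 kN
  M_B = -Pa²b/L² = -(-12)·(8/3)²·(4/3)/4² = 64/9 kN·m
Superposition: R_A = -4399/1440 kN, M_A = -1669/720 kN·m, R_B = -17201/1440 kN, M_B = 6551/720 kN·m

R_A = -4399/1440 kN, M_A = -1669/720 kN·m, R_B = -17201/1440 kN, M_B = 6551/720 kN·m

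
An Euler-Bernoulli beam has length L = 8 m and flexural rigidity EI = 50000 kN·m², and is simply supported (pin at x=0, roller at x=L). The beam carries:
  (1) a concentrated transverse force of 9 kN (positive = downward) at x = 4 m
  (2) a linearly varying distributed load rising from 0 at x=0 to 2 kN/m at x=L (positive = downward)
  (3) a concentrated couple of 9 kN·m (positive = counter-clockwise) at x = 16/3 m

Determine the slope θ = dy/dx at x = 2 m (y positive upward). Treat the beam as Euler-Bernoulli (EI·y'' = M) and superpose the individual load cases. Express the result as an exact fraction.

Load 1 — point force P=9 kN at a=4 m (b=L-a=4):
  θ_1 = -Pb(L²-b²-3x²)/(6LEI)  [x≤a] = -9·4·(8²-4²-3·2²)/(6·8·50000) = -27/50000 rad
Load 2 — triangular load w₀=2 kN/m (0→w₀ over full span):
  θ_2 = -w₀(7L⁴-30L²x²+15x⁴)/(360LEI) = -2·(7·8⁴-30·8²·2²+15·2⁴)/(360·8·50000) = -1327/4500000 rad
Load 3 — applied couple M₀=9 kN·m at a=16/3 m (b=L-a=8/3):
  θ_3 = (M₀x²/(2L)+C₁)/EI  [x≤a] with C₁=M₀(3b²-L²)/(6L)=-8 = (9·2²/(2·8)+(-8))/50000 = -23/200000 rad
Superposition: θ = Σ θ_i = -8549/9000000 rad ≈ -0.000950 rad

θ(2) = -8549/9000000 rad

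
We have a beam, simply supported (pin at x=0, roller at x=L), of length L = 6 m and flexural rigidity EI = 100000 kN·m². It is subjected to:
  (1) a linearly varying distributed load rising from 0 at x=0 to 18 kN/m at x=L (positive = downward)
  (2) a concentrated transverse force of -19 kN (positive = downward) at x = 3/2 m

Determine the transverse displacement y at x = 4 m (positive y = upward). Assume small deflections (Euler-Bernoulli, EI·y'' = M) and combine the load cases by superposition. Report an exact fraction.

y(4) = -4267/4800000 m

Load 1 — triangular load w₀=18 kN/m (0→w₀ over full span):
  y_1 = -w₀x(7L⁴-10L²x²+3x⁴)/(360LEI) = -18·4·(7·6⁴-10·6²·4²+3·4⁴)/(360·6·100000) = -17/12500 m
Load 2 — point force P=-19 kN at a=3/2 m (b=L-a=9/2):
  y_2 = -Pa(L-x)(2Lx-a²-x²)/(6LEI)  [x>a] = -(-19)·(3/2)·(6-4)·(2·6·4-(3/2)²-4²)/(6·6·100000) = 2261/4800000 m
Superposition: y = Σ y_i = -4267/4800000 m ≈ -0.000889 m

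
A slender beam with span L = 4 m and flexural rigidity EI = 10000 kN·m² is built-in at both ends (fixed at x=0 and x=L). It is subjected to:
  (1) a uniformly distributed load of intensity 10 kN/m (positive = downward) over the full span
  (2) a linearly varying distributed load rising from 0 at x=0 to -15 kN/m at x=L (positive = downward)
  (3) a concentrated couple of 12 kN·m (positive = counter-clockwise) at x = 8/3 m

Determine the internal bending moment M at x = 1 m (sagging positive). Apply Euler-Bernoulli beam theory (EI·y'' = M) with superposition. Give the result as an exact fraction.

Load 1 — uniform load w=10 kN/m over full span:
  M_1 = wLx/2 - wL²/12 - wx²/2 = 10·4·1/2 - 10·4²/12 - 10·1²/2 = 5/3 kN·m
Load 2 — triangular load w₀=-15 kN/m (0→w₀ over full span):
  M_2 = 3w₀Lx/20 - w₀L²/30 - w₀x³/(6L) = 3·(-15)·4·1/20 - (-15)·4²/30 - (-15)·1³/(6·4) = -3/8 kN·m
Load 3 — applied couple M₀=12 kN·m at a=8/3 m (b=L-a=4/3):
  M_3 = R_Ax - M_A  [x≤a] with R_A=4, M_A=4 = 4·1 - 4 = 0 kN·m
Superposition: M = Σ M_i = 31/24 kN·m ≈ 1.291667 kN·m

M(1) = 31/24 kN·m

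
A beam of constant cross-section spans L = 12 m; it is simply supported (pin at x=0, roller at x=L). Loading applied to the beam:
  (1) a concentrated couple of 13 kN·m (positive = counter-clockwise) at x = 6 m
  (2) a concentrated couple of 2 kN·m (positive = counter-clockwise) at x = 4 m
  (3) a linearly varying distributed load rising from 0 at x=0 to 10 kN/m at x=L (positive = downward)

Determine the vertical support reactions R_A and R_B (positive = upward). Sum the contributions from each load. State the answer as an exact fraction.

Load 1 — applied couple M₀=13 kN·m at a=6 m (b=L-a=6):
  R_A = M₀/L = 13/12 kN
  R_B = -M₀/L = -13/12 kN
Load 2 — applied couple M₀=2 kN·m at a=4 m (b=L-a=8):
  R_A = M₀/L = 2/12 = 1/6 kN
  R_B = -M₀/L = -2/12 = -1/6 kN
Load 3 — triangular load w₀=10 kN/m (0→w₀ over full span):
  R_A = w₀L/6 = 10·12/6 = 20 kN
  R_B = w₀L/3 = 10·12/3 = 40 kN
Superposition: R_A = 85/4 kN, R_B = 155/4 kN

R_A = 85/4 kN, R_B = 155/4 kN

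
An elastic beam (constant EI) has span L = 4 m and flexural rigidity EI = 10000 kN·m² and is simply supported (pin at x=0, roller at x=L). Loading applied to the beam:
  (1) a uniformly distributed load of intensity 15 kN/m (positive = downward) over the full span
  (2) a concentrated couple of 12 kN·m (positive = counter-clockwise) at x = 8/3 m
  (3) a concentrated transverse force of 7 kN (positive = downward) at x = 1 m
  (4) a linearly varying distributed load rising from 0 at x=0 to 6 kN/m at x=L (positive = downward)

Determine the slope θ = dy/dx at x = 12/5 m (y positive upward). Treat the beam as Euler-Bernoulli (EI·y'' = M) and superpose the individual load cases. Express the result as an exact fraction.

θ(12/5) = 96307/50000000 rad

Load 1 — uniform load w=15 kN/m over full span:
  θ_1 = -w(L³-6Lx²+4x³)/(24EI) = -15·(4³-6·4·(12/5)²+4·(12/5)³)/(24·10000) = 37/31250 rad
Load 2 — applied couple M₀=12 kN·m at a=8/3 m (b=L-a=4/3):
  θ_2 = (M₀x²/(2L)+C₁)/EI  [x≤a] with C₁=M₀(3b²-L²)/(6L)=-16/3 = (12·(12/5)²/(2·4)+(-16/3))/10000 = 31/93750 rad
Load 3 — point force P=7 kN at a=1 m (b=L-a=3):
  θ_3 = -Pa(2L²-6Lx+3x²+a²)/(6LEI)  [x>a] = -7·1·(2·4²-6·4·(12/5)+3·(12/5)²+1²)/(6·4·10000) = 427/2000000 rad
Load 4 — triangular load w₀=6 kN/m (0→w₀ over full span):
  θ_4 = -w₀(7L⁴-30L²x²+15x⁴)/(360LEI) = -6·(7·4⁴-30·4²·(12/5)²+15·(12/5)⁴)/(360·4·10000) = 232/1171875 rad
Superposition: θ = Σ θ_i = 96307/50000000 rad ≈ 0.001926 rad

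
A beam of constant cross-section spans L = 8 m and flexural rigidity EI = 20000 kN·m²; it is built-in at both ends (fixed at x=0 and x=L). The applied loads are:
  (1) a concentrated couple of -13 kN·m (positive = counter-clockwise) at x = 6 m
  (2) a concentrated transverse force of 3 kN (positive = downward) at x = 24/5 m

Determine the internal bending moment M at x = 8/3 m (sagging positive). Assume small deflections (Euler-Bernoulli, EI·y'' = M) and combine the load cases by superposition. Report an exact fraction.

Load 1 — applied couple M₀=-13 kN·m at a=6 m (b=L-a=2):
  M_1 = R_Ax - M_A  [x≤a] with R_A=-117/64, M_A=-65/16 = (-117/64)·(8/3) - (-65/16) = -13/16 kN·m
Load 2 — point force P=3 kN at a=24/5 m (b=L-a=16/5):
  M_2 = Pb²(3a+b)x/L³ - Pab²/L²  [x≤a] = 3·(16/5)²·(3·(24/5)+(16/5))·(8/3)/8³ - 3·(24/5)·(16/5)²/8² = 64/125 kN·m
Superposition: M = Σ M_i = -601/2000 kN·m ≈ -0.300500 kN·m

M(8/3) = -601/2000 kN·m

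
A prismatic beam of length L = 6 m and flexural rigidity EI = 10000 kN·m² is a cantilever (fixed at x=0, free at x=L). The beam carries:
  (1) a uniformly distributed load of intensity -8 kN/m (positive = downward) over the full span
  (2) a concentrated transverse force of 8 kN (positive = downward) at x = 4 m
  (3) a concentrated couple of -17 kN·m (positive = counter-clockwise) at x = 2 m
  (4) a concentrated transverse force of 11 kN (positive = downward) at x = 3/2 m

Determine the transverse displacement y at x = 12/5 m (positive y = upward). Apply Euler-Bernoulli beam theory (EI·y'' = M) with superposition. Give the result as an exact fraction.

Load 1 — uniform load w=-8 kN/m over full span:
  y_1 = -wx²(x²-4Lx+6L²)/(24EI) = -(-8)·(12/5)²·((12/5)²-4·6·(12/5)+6·6²)/(24·10000) = 12312/390625 m
Load 2 — point force P=8 kN at a=4 m (b=L-a=2):
  y_2 = -Px²(3a-x)/(6EI)  [x≤a] = -8·(12/5)²·(3·4-(12/5))/(6·10000) = -576/78125 m
Load 3 — applied couple M₀=-17 kN·m at a=2 m (b=L-a=4):
  y_3 = M₀a(2x-a)/(2EI)  [x>a] = (-17)·2·(2·(12/5)-2)/(2·10000) = -119/25000 m
Load 4 — point force P=11 kN at a=3/2 m (b=L-a=9/2):
  y_4 = -Pa²(3x-a)/(6EI)  [x>a] = -11·(3/2)²·(3·(12/5)-(3/2))/(6·10000) = -1881/800000 m
Superposition: y = Σ y_i = 1703467/100000000 m ≈ 0.017035 m

y(12/5) = 1703467/100000000 m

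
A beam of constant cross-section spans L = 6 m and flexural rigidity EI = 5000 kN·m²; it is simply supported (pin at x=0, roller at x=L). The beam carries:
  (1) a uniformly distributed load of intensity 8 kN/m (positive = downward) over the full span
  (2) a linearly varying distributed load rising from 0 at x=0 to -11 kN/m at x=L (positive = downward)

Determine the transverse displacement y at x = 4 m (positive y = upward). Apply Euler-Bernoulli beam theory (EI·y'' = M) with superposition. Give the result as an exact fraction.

y(4) = -77/11250 m

Load 1 — uniform load w=8 kN/m over full span:
  y_1 = -wx(L³-2Lx²+x³)/(24EI) = -8·4·(6³-2·6·4²+4³)/(24·5000) = -44/1875 m
Load 2 — triangular load w₀=-11 kN/m (0→w₀ over full span):
  y_2 = -w₀x(7L⁴-10L²x²+3x⁴)/(360LEI) = -(-11)·4·(7·6⁴-10·6²·4²+3·4⁴)/(360·6·5000) = 187/11250 m
Superposition: y = Σ y_i = -77/11250 m ≈ -0.006844 m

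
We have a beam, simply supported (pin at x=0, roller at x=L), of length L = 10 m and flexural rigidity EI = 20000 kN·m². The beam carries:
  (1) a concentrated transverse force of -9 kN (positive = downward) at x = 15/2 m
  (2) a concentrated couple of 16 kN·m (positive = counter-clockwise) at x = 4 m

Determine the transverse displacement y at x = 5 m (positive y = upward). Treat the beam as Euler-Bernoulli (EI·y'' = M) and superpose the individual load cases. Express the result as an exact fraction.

Load 1 — point force P=-9 kN at a=15/2 m (b=L-a=5/2):
  y_1 = -Pbx(L²-b²-x²)/(6LEI)  [x≤a] = -(-9)·(5/2)·5·(10²-(5/2)²-5²)/(6·10·20000) = 33/5120 m
Load 2 — applied couple M₀=16 kN·m at a=4 m (b=L-a=6):
  y_2 = (M₀x³/(6L)-M₀(x-a)²/2+C₁x)/EI  [x>a] with C₁=M₀(3b²-L²)/(6L)=32/15 = (16·5³/(6·10)-16·(5-4)²/2+(32/15)·5)/20000 = 9/5000 m
Superposition: y = Σ y_i = 5277/640000 m ≈ 0.008245 m

y(5) = 5277/640000 m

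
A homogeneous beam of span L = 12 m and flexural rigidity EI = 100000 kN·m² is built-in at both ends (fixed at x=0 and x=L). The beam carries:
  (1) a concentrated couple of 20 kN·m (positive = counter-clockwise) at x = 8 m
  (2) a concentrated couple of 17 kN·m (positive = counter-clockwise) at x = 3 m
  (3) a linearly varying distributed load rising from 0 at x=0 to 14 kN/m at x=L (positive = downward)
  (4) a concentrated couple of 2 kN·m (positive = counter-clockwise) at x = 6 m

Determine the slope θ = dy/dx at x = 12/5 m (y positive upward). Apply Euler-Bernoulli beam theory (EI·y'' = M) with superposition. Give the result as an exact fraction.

θ(12/5) = -27549/31250000 rad

Load 1 — applied couple M₀=20 kN·m at a=8 m (b=L-a=4):
  θ_1 = (R_Ax²/2 - M_Ax)/EI  [x≤a] with R_A=20/9, M_A=20/3 = ((20/9)·(12/5)²/2 - (20/3)·(12/5))/100000 = -3/31250 rad
Load 2 — applied couple M₀=17 kN·m at a=3 m (b=L-a=9):
  θ_2 = (R_Ax²/2 - M_Ax)/EI  [x≤a] with R_A=51/32, M_A=-51/16 = ((51/32)·(12/5)²/2 - (-51/16)·(12/5))/100000 = 153/1250000 rad
Load 3 — triangular load w₀=14 kN/m (0→w₀ over full span):
  θ_3 = -w₀(2x(L-x)(L-2x)(x+2L)+x²(L-x)²)/(120LEI) = -14·(2·(12/5)·(12-(12/5))·(12-2·(12/5))·((12/5)+2·12)+(12/5)²·(12-(12/5))²)/(120·12·100000) = -1764/1953125 rad
Load 4 — applied couple M₀=2 kN·m at a=6 m (b=L-a=6):
  θ_4 = (R_Ax²/2 - M_Ax)/EI  [x≤a] with R_A=1/4, M_A=1/2 = ((1/4)·(12/5)²/2 - (1/2)·(12/5))/100000 = -3/625000 rad
Superposition: θ = Σ θ_i = -27549/31250000 rad ≈ -0.000882 rad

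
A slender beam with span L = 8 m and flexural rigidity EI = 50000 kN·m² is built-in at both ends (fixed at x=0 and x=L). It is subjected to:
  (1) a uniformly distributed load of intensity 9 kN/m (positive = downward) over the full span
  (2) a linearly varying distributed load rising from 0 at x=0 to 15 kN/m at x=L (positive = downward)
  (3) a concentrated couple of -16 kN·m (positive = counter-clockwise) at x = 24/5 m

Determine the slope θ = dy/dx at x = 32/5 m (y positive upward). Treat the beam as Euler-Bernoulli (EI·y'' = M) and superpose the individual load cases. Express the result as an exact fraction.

Load 1 — uniform load w=9 kN/m over full span:
  θ_1 = -wx(L-x)(L-2x)/(12EI) = -9·(32/5)·(8-(32/5))·(8-2·(32/5))/(12·50000) = 288/390625 rad
Load 2 — triangular load w₀=15 kN/m (0→w₀ over full span):
  θ_2 = -w₀(2x(L-x)(L-2x)(x+2L)+x²(L-x)²)/(120LEI) = -15·(2·(32/5)·(8-(32/5))·(8-2·(32/5))·((32/5)+2·8)+(32/5)²·(8-(32/5))²)/(120·8·50000) = 256/390625 rad
Load 3 — applied couple M₀=-16 kN·m at a=24/5 m (b=L-a=16/5):
  θ_3 = (R_Ax²/2 - M_Ax - M₀(x-a))/EI  [x>a] with R_A=-72/25, M_A=-128/25 = ((-72/25)·(32/5)²/2 - (-128/25)·(32/5) - (-16)·((32/5)-(24/5)))/50000 = -24/1953125 rad
Superposition: θ = Σ θ_i = 2696/1953125 rad ≈ 0.001380 rad

θ(32/5) = 2696/1953125 rad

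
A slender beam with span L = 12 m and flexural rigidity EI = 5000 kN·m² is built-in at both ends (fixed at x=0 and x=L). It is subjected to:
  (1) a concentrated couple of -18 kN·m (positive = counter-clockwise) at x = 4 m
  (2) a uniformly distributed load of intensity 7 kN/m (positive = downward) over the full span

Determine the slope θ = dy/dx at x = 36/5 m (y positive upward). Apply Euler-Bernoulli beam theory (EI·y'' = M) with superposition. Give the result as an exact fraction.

θ(36/5) = 846/78125 rad

Load 1 — applied couple M₀=-18 kN·m at a=4 m (b=L-a=8):
  θ_1 = (R_Ax²/2 - M_Ax - M₀(x-a))/EI  [x>a] with R_A=-2, M_A=0 = ((-2)·(36/5)²/2 - 0·(36/5) - (-18)·((36/5)-4))/5000 = 18/15625 rad
Load 2 — uniform load w=7 kN/m over full span:
  θ_2 = -wx(L-x)(L-2x)/(12EI) = -7·(36/5)·(12-(36/5))·(12-2·(36/5))/(12·5000) = 756/78125 rad
Superposition: θ = Σ θ_i = 846/78125 rad ≈ 0.010829 rad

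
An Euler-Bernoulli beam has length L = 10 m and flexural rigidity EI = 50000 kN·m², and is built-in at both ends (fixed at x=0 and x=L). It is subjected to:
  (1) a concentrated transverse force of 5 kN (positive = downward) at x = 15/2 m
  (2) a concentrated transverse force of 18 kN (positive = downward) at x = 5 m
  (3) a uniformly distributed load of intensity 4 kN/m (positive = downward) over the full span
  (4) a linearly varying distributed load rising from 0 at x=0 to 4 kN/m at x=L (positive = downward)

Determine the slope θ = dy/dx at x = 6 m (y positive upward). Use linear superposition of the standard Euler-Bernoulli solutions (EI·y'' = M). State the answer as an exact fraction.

θ(6) = 101/125000 rad

Load 1 — point force P=5 kN at a=15/2 m (b=L-a=5/2):
  θ_1 = -Pb²x(2aL-(3a+b)x)/(2L³EI)  [x≤a] = -5·(5/2)²·6·(2·(15/2)·10-(3·(15/2)+(5/2))·6)/(2·10³·50000) = 0 rad
Load 2 — point force P=18 kN at a=5 m (b=L-a=5):
  θ_2 = Pa²(L-x)(2bL-(3b+a)(L-x))/(2L³EI)  [x>a] = 18·5²·(10-6)·(2·5·10-(3·5+5)·(10-6))/(2·10³·50000) = 9/25000 rad
Load 3 — uniform load w=4 kN/m over full span:
  θ_3 = -wx(L-x)(L-2x)/(12EI) = -4·6·(10-6)·(10-2·6)/(12·50000) = 1/3125 rad
Load 4 — triangular load w₀=4 kN/m (0→w₀ over full span):
  θ_4 = -w₀(2x(L-x)(L-2x)(x+2L)+x²(L-x)²)/(120LEI) = -4·(2·6·(10-6)·(10-2·6)·(6+2·10)+6²·(10-6)²)/(120·10·50000) = 2/15625 rad
Superposition: θ = Σ θ_i = 101/125000 rad ≈ 0.000808 rad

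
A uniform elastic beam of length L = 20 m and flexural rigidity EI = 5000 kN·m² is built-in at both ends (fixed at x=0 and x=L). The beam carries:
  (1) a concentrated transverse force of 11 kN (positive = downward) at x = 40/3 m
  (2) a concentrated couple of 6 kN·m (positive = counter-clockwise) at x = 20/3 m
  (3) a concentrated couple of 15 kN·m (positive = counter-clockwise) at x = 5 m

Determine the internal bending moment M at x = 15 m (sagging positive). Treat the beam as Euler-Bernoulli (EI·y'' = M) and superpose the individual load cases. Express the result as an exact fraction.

Load 1 — point force P=11 kN at a=40/3 m (b=L-a=20/3):
  M_1 = Pa²(a+3b)(L-x)/L³ - Pa²b/L²  [x>a] = 11·(40/3)²·((40/3)+3·(20/3))·(20-15)/20³ - 11·(40/3)²·(20/3)/20² = 220/27 kN·m
Load 2 — applied couple M₀=6 kN·m at a=20/3 m (b=L-a=40/3):
  M_2 = R_Ax - M_A - M₀  [x>a] with R_A=2/5, M_A=0 = (2/5)·15 - 0 - 6 = 0 kN·m
Load 3 — applied couple M₀=15 kN·m at a=5 m (b=L-a=15):
  M_3 = R_Ax - M_A - M₀  [x>a] with R_A=27/32, M_A=-45/16 = (27/32)·15 - (-45/16) - 15 = 15/32 kN·m
Superposition: M = Σ M_i = 7445/864 kN·m ≈ 8.616898 kN·m

M(15) = 7445/864 kN·m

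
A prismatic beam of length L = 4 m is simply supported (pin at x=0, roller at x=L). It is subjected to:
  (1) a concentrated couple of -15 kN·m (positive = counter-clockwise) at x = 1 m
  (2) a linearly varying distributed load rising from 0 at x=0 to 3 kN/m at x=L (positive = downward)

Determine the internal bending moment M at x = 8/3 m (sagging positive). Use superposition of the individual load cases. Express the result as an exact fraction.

Load 1 — applied couple M₀=-15 kN·m at a=1 m (b=L-a=3):
  M_1 = M₀x/L - M₀  [x>a] = (-15)·(8/3)/4 - (-15) = 5 kN·m
Load 2 — triangular load w₀=3 kN/m (0→w₀ over full span):
  M_2 = w₀Lx/6 - w₀x³/(6L) = 3·4·(8/3)/6 - 3·(8/3)³/(6·4) = 80/27 kN·m
Superposition: M = Σ M_i = 215/27 kN·m ≈ 7.962963 kN·m

M(8/3) = 215/27 kN·m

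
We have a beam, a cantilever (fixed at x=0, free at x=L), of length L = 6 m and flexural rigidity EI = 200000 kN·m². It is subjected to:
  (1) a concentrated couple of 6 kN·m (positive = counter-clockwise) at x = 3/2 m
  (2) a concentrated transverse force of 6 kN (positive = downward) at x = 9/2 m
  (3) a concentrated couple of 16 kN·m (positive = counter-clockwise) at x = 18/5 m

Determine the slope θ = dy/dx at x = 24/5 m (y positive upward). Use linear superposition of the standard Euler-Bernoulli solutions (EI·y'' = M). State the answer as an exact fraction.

Load 1 — applied couple M₀=6 kN·m at a=3/2 m (b=L-a=9/2):
  θ_1 = M₀a/EI  [x>a] = 6·(3/2)/200000 = 9/200000 rad
Load 2 — point force P=6 kN at a=9/2 m (b=L-a=3/2):
  θ_2 = -Pa²/(2EI)  [x>a] = -6·(9/2)²/(2·200000) = -243/800000 rad
Load 3 — applied couple M₀=16 kN·m at a=18/5 m (b=L-a=12/5):
  θ_3 = M₀a/EI  [x>a] = 16·(18/5)/200000 = 9/31250 rad
Superposition: θ = Σ θ_i = 117/4000000 rad ≈ 0.000029 rad

θ(24/5) = 117/4000000 rad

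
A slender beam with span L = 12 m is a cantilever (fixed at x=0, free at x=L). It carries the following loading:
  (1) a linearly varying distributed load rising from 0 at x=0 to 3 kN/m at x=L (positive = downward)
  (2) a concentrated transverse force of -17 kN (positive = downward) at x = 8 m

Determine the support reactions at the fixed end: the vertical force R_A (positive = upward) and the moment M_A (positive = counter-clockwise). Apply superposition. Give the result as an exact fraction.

R_A = 1 kN, M_A = 8 kN·m

Load 1 — triangular load w₀=3 kN/m (0→w₀ over full span):
  R_A = w₀L/2 = 3·12/2 = 18 kN
  M_A = w₀L²/3 = 3·12²/3 = 144 kN·m
Load 2 — point force P=-17 kN at a=8 m (b=L-a=4):
  R_A = P = (-17) = -17 kN
  M_A = Pa = (-17)·8 = -136 kN·m
Superposition: R_A = 1 kN, M_A = 8 kN·m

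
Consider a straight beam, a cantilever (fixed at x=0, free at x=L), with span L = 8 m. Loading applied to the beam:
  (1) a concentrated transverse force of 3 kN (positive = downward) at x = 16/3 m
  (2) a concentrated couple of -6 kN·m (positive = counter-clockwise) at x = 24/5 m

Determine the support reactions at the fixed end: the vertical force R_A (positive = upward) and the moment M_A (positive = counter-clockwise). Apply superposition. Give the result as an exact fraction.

Load 1 — point force P=3 kN at a=16/3 m (b=L-a=8/3):
  R_A = P = 3 kN
  M_A = Pa = 3·(16/3) = 16 kN·m
Load 2 — applied couple M₀=-6 kN·m at a=24/5 m (b=L-a=16/5):
  R_A = 0 kN
  M_A = -M₀ = -(-6) = 6 kN·m
Superposition: R_A = 3 kN, M_A = 22 kN·m

R_A = 3 kN, M_A = 22 kN·m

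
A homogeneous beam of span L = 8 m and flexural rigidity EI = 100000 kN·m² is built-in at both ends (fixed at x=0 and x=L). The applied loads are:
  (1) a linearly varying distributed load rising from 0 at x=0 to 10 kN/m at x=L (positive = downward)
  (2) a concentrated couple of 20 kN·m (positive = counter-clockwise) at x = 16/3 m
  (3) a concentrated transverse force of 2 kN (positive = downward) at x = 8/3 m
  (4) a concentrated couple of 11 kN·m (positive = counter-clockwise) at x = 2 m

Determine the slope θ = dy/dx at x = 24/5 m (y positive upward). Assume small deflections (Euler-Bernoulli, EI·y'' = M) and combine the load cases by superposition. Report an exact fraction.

Load 1 — triangular load w₀=10 kN/m (0→w₀ over full span):
  θ_1 = -w₀(2x(L-x)(L-2x)(x+2L)+x²(L-x)²)/(120LEI) = -10·(2·(24/5)·(8-(24/5))·(8-2·(24/5))·((24/5)+2·8)+(24/5)²·(8-(24/5))²)/(120·8·100000) = 32/390625 rad
Load 2 — applied couple M₀=20 kN·m at a=16/3 m (b=L-a=8/3):
  θ_2 = (R_Ax²/2 - M_Ax)/EI  [x≤a] with R_A=10/3, M_A=20/3 = ((10/3)·(24/5)²/2 - (20/3)·(24/5))/100000 = 1/15625 rad
Load 3 — point force P=2 kN at a=8/3 m (b=L-a=16/3):
  θ_3 = Pa²(L-x)(2bL-(3b+a)(L-x))/(2L³EI)  [x>a] = 2·(8/3)²·(8-(24/5))·(2·(16/3)·8-(3·(16/3)+(8/3))·(8-(24/5)))/(2·8³·100000) = 8/703125 rad
Load 4 — applied couple M₀=11 kN·m at a=2 m (b=L-a=6):
  θ_4 = (R_Ax²/2 - M_Ax - M₀(x-a))/EI  [x>a] with R_A=99/64, M_A=-33/16 = ((99/64)·(24/5)²/2 - (-33/16)·(24/5) - 11·((24/5)-2))/100000 = -77/2500000 rad
Superposition: θ = Σ θ_i = 14231/112500000 rad ≈ 0.000126 rad

θ(24/5) = 14231/112500000 rad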